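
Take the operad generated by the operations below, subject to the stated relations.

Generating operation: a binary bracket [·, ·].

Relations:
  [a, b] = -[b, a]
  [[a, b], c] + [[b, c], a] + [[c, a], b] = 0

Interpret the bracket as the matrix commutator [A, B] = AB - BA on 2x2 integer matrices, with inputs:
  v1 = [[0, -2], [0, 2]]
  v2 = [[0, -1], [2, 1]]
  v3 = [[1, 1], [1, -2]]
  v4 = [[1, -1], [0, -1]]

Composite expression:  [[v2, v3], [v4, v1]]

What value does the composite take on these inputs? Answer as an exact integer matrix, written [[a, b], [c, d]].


[[42, 36], [0, -42]]

[v2, v3] = [[-3, 2], [7, 3]]
[v4, v1] = [[0, -6], [0, 0]]
[[v2, v3], [v4, v1]] = [[42, 36], [0, -42]]


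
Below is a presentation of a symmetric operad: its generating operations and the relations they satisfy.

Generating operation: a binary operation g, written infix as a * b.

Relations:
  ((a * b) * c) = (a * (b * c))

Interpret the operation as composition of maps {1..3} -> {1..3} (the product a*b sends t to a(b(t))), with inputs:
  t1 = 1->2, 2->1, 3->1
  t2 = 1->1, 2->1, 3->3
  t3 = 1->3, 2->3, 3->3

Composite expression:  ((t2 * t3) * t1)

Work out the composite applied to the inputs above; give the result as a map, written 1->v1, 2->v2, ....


(t2 * t3) = 1->3, 2->3, 3->3
((t2 * t3) * t1) = 1->3, 2->3, 3->3

1->3, 2->3, 3->3


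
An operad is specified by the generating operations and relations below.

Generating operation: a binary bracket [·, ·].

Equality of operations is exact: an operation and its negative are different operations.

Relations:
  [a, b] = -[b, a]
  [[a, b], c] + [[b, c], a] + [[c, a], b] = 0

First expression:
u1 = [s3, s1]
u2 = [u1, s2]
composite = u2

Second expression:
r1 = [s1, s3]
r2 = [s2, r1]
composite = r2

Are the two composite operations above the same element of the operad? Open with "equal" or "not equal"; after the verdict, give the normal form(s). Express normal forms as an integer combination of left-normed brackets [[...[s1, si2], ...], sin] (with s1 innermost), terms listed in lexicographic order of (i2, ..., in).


equal — both sides give -[[s1, s3], s2]

The first expression, normalized: -[[s1, s3], s2]
The second expression, normalized: -[[s1, s3], s2]
One common form — equal.


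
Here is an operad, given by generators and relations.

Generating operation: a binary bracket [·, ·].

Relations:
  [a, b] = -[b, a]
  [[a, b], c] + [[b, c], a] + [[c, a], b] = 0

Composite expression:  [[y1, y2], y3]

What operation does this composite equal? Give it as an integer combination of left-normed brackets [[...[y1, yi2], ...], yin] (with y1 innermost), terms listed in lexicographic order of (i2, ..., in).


[[y1, y2], y3]

Antisymmetry and Jacobi reduce to y1-anchored left-normed brackets.
Composite bracket: [[y1, y2], y3]
Expanding via [a, b] = ab - ba: 4 signed words (2^2 = 4).
The y1-initial words carry the normal form:
  y1y2y3 appears with sign +1, giving the term +[[y1, y2], y3]


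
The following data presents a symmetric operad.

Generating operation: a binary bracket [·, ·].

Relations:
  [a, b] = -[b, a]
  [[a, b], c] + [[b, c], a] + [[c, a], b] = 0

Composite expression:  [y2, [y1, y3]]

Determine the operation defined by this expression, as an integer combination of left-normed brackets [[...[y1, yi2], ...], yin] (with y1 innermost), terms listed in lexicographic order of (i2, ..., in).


Left-normed coefficients sit on the y1-initial expansion words.
Composite bracket: [y2, [y1, y3]]
Under [a, b] = ab - ba we get 4 signed associative words (2^2 = 4).
Words beginning with y1 determine it all:
  word y1y3y2 has sign -1, contributing -[[y1, y3], y2]

-[[y1, y3], y2]


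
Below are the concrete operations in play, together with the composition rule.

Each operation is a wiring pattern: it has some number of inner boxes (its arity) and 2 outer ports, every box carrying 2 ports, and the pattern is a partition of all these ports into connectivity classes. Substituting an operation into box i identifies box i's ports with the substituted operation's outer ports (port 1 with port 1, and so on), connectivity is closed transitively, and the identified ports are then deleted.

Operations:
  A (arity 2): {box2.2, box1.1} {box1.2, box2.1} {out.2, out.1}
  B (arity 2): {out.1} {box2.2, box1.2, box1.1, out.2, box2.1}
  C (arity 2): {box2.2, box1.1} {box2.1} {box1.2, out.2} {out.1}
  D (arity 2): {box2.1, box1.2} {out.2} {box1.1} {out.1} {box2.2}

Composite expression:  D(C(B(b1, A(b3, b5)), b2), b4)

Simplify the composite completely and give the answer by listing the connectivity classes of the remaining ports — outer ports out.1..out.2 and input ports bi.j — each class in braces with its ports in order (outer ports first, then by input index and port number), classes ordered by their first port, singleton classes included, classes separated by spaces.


{out.1} {out.2} {b1.1, b1.2, b4.1} {b2.1} {b2.2} {b3.1, b5.2} {b3.2, b5.1} {b4.2}

Connectivity passes through glued D-boundaries; trace each wire chain.
after A, the pattern on (b3, b5) reads {out.1, out.2} {b3.1, b5.2} {b3.2, b5.1} (out.j = its outer ports)
after B, the pattern on (b1, b3, b5) reads {out.1} {out.2, b1.1, b1.2} {b3.1, b5.2} {b3.2, b5.1} (out.j = its outer ports)
after C, the pattern on (b1, b3, b5, b2) reads {out.1} {out.2, b1.1, b1.2} {b2.1} {b2.2} {b3.1, b5.2} {b3.2, b5.1} (out.j = its outer ports)
after D, the pattern on (b1, b3, b5, b2, b4) reads {out.1} {out.2} {b1.1, b1.2, b4.1} {b2.1} {b2.2} {b3.1, b5.2} {b3.2, b5.1} {b4.2} (out.j = its outer ports)


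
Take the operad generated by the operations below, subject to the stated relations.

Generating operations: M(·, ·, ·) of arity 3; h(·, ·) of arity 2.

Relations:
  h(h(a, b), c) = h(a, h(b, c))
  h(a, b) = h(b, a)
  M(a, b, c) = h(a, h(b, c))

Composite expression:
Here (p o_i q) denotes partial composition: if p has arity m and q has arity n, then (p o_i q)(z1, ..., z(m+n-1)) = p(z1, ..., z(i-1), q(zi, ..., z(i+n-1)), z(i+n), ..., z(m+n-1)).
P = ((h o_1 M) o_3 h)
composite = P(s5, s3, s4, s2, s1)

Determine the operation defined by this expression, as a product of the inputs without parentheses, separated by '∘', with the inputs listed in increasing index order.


s1 ∘ s2 ∘ s3 ∘ s4 ∘ s5


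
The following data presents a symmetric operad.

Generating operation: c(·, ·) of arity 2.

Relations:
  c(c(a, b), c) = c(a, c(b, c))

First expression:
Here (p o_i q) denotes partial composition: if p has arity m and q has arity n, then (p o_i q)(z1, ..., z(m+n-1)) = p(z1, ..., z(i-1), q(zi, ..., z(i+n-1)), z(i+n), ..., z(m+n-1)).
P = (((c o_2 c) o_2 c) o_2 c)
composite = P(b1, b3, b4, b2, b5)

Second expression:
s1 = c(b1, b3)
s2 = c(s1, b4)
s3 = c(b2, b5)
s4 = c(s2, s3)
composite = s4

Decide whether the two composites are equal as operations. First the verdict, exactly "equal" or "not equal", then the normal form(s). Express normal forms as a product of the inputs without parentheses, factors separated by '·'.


equal; the common form is b1 · b3 · b4 · b2 · b5

In normal form, the first expression is b1 · b3 · b4 · b2 · b5
In normal form, the second expression is b1 · b3 · b4 · b2 · b5
Identical normal forms: equal.


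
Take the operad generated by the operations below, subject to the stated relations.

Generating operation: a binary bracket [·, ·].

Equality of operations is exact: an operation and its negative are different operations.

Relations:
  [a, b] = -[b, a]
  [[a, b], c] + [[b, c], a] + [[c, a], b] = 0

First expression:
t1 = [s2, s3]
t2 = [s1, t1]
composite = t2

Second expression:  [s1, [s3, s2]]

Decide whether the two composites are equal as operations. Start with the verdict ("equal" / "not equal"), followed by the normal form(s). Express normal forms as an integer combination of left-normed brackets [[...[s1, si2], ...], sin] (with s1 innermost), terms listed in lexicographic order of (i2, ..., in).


not equal: they reduce to [[s1, s2], s3] - [[s1, s3], s2] and -[[s1, s2], s3] + [[s1, s3], s2]

The first composite normalizes to [[s1, s2], s3] - [[s1, s3], s2]
The second composite normalizes to -[[s1, s2], s3] + [[s1, s3], s2]
Different reductions; not equal.


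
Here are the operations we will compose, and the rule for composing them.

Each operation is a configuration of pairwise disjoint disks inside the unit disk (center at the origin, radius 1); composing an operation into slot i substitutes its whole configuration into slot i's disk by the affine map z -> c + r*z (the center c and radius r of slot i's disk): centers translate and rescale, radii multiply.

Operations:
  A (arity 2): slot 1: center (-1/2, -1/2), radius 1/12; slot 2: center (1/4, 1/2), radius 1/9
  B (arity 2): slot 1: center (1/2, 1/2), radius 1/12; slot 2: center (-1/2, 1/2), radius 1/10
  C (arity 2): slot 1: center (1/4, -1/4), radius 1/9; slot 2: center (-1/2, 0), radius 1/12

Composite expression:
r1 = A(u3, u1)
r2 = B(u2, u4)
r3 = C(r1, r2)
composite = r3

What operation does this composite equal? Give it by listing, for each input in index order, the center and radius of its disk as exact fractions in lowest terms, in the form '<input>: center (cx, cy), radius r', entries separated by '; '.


Below C, radii multiply path by path; the u-disk centers shift.
u3 passes through 2 substitutions, ending at center (7/36, -11/36), radius 1/108
u1 passes through 2 substitutions, ending at center (5/18, -7/36), radius 1/81
u2 passes through 2 substitutions, ending at center (-11/24, 1/24), radius 1/144
u4 passes through 2 substitutions, ending at center (-13/24, 1/24), radius 1/120

u1: center (5/18, -7/36), radius 1/81; u2: center (-11/24, 1/24), radius 1/144; u3: center (7/36, -11/36), radius 1/108; u4: center (-13/24, 1/24), radius 1/120


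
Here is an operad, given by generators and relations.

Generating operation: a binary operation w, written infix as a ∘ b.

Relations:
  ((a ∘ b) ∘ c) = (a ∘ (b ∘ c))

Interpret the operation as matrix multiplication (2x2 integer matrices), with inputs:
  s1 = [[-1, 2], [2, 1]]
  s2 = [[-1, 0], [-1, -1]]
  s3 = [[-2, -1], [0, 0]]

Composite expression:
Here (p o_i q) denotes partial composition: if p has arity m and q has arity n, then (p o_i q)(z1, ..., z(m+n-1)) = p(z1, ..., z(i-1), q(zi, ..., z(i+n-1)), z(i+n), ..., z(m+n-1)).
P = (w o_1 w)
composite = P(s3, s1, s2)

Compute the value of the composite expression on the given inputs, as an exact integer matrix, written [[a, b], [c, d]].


[[5, 5], [0, 0]]

(s3 ∘ s1) = [[0, -5], [0, 0]]
((s3 ∘ s1) ∘ s2) = [[5, 5], [0, 0]]


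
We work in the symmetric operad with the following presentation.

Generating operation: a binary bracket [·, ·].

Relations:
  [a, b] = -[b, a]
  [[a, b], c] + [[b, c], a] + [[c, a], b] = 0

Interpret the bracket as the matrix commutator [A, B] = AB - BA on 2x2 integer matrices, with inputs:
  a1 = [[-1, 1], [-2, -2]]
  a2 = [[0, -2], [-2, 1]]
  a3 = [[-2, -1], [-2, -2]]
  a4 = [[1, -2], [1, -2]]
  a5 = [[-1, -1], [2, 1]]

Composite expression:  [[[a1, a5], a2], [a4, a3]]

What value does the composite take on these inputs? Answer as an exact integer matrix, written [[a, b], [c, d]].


[a1, a5] = [[0, 1], [2, 0]]
[[a1, a5], a2] = [[2, 1], [-2, -2]]
[a4, a3] = [[5, -3], [6, -5]]
[[[a1, a5], a2], [a4, a3]] = [[0, -22], [-44, 0]]

[[0, -22], [-44, 0]]


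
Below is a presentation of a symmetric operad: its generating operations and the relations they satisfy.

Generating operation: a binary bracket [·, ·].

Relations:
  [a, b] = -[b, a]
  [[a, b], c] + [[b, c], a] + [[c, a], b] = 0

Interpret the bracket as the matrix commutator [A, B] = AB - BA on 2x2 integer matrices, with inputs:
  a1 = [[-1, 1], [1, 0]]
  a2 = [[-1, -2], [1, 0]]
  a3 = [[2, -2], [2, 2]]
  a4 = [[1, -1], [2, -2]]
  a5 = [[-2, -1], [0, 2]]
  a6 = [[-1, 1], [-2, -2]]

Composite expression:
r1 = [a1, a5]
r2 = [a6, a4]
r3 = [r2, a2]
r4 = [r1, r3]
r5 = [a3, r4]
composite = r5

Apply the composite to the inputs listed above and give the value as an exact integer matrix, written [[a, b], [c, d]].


[[-672, 96], [96, 672]]

[a1, a5] = [[1, 5], [-4, -1]]
[a6, a4] = [[0, -4], [-8, 0]]
[[a6, a4], a2] = [[-20, -4], [8, 20]]
[[a1, a5], [[a6, a4], a2]] = [[24, 192], [144, -24]]
[a3, [[a1, a5], [[a6, a4], a2]]] = [[-672, 96], [96, 672]]


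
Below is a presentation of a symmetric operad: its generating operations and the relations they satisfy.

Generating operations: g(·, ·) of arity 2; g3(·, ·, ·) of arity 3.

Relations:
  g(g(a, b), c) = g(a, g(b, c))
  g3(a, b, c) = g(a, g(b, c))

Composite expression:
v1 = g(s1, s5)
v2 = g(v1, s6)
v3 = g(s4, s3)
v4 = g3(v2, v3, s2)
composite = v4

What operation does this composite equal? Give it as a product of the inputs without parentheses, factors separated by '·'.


Under associativity of g3, the answer is the s's in reading order.
g(s1, s5) unparenthesizes to s1 · s5
g(g(s1, s5), s6) unparenthesizes to s1 · s5 · s6
g(s4, s3) unparenthesizes to s4 · s3
g3(g(g(s1, s5), s6), g(s4, s3), s2) unparenthesizes to s1 · s5 · s6 · s4 · s3 · s2

s1 · s5 · s6 · s4 · s3 · s2


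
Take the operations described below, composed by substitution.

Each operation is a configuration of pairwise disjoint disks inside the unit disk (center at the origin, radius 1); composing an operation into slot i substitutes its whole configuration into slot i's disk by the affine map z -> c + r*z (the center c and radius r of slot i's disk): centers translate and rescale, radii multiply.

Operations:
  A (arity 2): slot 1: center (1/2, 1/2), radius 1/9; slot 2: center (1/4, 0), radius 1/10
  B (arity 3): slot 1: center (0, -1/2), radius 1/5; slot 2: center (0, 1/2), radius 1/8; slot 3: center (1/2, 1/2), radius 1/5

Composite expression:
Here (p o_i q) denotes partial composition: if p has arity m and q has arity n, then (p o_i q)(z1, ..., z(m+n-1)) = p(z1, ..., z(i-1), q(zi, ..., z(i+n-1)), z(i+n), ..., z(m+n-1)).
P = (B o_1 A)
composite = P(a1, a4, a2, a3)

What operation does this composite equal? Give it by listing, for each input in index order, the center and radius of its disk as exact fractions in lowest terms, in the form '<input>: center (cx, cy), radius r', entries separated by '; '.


Nesting under B composes maps z -> c + r*z down each a-path.
tracing a1 down its 2-map path: center (1/10, -2/5), radius 1/45
tracing a4 down its 2-map path: center (1/20, -1/2), radius 1/50
tracing a2 down its 1-map path: center (0, 1/2), radius 1/8
tracing a3 down its 1-map path: center (1/2, 1/2), radius 1/5

a1: center (1/10, -2/5), radius 1/45; a2: center (0, 1/2), radius 1/8; a3: center (1/2, 1/2), radius 1/5; a4: center (1/20, -1/2), radius 1/50


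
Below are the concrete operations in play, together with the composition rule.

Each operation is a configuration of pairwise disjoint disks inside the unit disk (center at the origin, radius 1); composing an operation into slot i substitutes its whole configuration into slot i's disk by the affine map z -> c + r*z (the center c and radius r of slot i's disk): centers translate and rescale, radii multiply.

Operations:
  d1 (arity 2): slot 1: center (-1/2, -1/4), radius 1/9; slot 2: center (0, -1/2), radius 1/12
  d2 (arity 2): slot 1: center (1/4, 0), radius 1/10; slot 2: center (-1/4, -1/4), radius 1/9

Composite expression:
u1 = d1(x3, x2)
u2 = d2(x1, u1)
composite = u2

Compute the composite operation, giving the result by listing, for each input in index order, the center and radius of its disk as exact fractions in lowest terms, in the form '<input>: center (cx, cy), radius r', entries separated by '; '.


x1: center (1/4, 0), radius 1/10; x2: center (-1/4, -11/36), radius 1/108; x3: center (-11/36, -5/18), radius 1/81

Each x-disk chains the slot maps above it in d2; radii multiply.
input x1: composing its 1 substitution step yields center (1/4, 0), radius 1/10
input x3: composing its 2 substitution steps yields center (-11/36, -5/18), radius 1/81
input x2: composing its 2 substitution steps yields center (-1/4, -11/36), radius 1/108


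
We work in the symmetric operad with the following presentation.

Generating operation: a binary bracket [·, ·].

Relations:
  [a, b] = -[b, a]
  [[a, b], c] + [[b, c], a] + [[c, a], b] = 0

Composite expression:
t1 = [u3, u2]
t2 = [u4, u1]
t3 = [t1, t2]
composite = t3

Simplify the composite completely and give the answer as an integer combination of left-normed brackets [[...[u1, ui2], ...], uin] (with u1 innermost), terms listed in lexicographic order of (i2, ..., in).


Skip Jacobi rewriting: expand, keep u1-initial words, read off terms.
Composite bracket: [[u3, u2], [u4, u1]]
Expanding via [a, b] = ab - ba: 8 signed words (2^3 = 8).
The u1-initial words carry the normal form:
  u1u4u2u3 (sign -1) contributes -[[[u1, u4], u2], u3]
  u1u4u3u2 (sign +1) contributes +[[[u1, u4], u3], u2]

-[[[u1, u4], u2], u3] + [[[u1, u4], u3], u2]


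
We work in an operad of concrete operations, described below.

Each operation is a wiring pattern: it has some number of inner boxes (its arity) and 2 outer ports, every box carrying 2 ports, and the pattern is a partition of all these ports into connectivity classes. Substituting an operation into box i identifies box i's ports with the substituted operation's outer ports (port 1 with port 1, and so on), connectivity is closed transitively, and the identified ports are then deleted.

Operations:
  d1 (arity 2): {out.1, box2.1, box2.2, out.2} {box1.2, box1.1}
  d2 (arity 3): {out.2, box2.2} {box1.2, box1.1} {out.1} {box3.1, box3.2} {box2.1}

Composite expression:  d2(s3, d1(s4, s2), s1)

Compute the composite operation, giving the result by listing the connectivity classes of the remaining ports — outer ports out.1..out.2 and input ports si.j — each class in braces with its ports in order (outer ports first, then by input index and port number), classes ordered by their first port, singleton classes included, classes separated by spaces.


Treat the ports identified at d2 as solder joints: merge, then drop.
through d1, on inputs (s4, s2): {out.1, out.2, s2.1, s2.2} {s4.1, s4.2} (out.j = stage outer ports)
through d2, on inputs (s3, s4, s2, s1): {out.1} {out.2, s2.1, s2.2} {s1.1, s1.2} {s3.1, s3.2} {s4.1, s4.2} (out.j = stage outer ports)

{out.1} {out.2, s2.1, s2.2} {s1.1, s1.2} {s3.1, s3.2} {s4.1, s4.2}


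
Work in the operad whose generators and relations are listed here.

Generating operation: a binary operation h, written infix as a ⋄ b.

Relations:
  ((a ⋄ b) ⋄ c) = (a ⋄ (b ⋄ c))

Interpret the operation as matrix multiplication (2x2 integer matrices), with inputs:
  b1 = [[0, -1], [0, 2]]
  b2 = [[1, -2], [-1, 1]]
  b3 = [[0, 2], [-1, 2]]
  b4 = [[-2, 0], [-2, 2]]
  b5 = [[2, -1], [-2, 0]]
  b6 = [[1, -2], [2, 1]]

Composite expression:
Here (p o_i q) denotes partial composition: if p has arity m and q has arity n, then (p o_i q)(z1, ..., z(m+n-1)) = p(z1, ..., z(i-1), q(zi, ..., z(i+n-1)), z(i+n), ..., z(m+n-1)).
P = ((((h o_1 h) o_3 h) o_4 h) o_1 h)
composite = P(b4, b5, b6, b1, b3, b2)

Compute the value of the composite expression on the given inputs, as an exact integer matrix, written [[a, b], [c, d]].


[[-60, 80], [-120, 160]]

(b4 ⋄ b5) = [[-4, 2], [-8, 2]]
((b4 ⋄ b5) ⋄ b6) = [[0, 10], [-4, 18]]
(b3 ⋄ b2) = [[-2, 2], [-3, 4]]
(b1 ⋄ (b3 ⋄ b2)) = [[3, -4], [-6, 8]]
(((b4 ⋄ b5) ⋄ b6) ⋄ (b1 ⋄ (b3 ⋄ b2))) = [[-60, 80], [-120, 160]]


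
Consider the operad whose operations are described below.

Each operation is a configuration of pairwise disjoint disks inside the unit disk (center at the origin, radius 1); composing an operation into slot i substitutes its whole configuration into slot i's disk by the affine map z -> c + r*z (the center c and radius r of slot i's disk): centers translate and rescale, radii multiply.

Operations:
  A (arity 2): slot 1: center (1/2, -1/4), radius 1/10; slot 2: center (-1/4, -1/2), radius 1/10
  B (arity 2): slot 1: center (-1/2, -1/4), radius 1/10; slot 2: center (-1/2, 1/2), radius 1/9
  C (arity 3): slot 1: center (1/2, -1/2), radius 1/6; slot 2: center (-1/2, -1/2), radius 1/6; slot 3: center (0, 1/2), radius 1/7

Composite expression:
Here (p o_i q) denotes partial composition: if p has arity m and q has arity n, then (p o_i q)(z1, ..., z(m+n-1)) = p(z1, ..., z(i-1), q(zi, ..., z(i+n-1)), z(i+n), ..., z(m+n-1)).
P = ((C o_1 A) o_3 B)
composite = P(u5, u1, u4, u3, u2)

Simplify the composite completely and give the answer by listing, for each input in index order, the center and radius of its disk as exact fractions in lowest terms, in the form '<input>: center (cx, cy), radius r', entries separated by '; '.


u1: center (11/24, -7/12), radius 1/60; u2: center (0, 1/2), radius 1/7; u3: center (-7/12, -5/12), radius 1/54; u4: center (-7/12, -13/24), radius 1/60; u5: center (7/12, -13/24), radius 1/60


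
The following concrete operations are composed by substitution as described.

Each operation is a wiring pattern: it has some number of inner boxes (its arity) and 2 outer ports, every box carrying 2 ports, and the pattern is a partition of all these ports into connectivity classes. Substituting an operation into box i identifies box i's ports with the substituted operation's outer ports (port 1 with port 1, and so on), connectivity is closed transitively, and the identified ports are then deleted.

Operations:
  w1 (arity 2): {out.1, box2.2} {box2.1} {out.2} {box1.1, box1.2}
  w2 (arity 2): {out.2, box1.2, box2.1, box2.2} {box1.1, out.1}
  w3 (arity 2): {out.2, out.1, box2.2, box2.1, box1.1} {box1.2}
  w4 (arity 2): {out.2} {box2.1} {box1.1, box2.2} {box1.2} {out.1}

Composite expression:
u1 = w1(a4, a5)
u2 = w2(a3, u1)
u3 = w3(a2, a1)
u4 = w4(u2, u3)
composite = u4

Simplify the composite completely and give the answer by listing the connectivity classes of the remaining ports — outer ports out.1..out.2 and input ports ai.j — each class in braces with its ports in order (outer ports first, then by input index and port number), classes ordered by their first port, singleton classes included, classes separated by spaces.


Treat the ports identified at w4 as solder joints: merge, then drop.
the subtree at w1 composes to {out.1, a5.2} {out.2} {a4.1, a4.2} {a5.1} on (a4, a5); out.j = own outer ports
the subtree at w2 composes to {out.1, a3.1} {out.2, a3.2, a5.2} {a4.1, a4.2} {a5.1} on (a3, a4, a5); out.j = own outer ports
the subtree at w3 composes to {out.1, out.2, a1.1, a1.2, a2.1} {a2.2} on (a2, a1); out.j = own outer ports
the subtree at w4 composes to {out.1} {out.2} {a1.1, a1.2, a2.1, a3.1} {a2.2} {a3.2, a5.2} {a4.1, a4.2} {a5.1} on (a3, a4, a5, a2, a1); out.j = own outer ports

{out.1} {out.2} {a1.1, a1.2, a2.1, a3.1} {a2.2} {a3.2, a5.2} {a4.1, a4.2} {a5.1}


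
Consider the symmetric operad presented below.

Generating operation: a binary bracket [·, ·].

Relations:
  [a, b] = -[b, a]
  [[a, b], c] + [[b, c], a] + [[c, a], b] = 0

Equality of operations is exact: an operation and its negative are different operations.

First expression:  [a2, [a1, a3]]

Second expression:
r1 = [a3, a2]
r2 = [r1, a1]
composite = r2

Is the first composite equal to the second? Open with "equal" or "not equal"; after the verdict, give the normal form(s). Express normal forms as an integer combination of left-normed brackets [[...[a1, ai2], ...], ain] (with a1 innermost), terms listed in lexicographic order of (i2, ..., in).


not equal; first: -[[a1, a3], a2]; second: [[a1, a2], a3] - [[a1, a3], a2]

The first expression, normalized: -[[a1, a3], a2]
The second expression, normalized: [[a1, a2], a3] - [[a1, a3], a2]
Distinct normal forms: not equal.


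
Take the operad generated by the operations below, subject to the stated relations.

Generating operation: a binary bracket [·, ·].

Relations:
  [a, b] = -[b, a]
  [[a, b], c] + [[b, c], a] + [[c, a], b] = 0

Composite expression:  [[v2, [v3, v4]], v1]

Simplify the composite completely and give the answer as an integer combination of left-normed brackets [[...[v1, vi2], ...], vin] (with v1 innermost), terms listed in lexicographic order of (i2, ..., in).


-[[[v1, v2], v3], v4] + [[[v1, v2], v4], v3] + [[[v1, v3], v4], v2] - [[[v1, v4], v3], v2]

Skip Jacobi rewriting: expand, keep v1-initial words, read off terms.
Composite bracket: [[v2, [v3, v4]], v1]
Expanding via [a, b] = ab - ba: 8 signed words (2^3 = 8).
Only words starting with v1 matter:
  v1v2v3v4 (sign -1) contributes -[[[v1, v2], v3], v4]
  v1v2v4v3 (sign +1) contributes +[[[v1, v2], v4], v3]
  v1v3v4v2 (sign +1) contributes +[[[v1, v3], v4], v2]
  v1v4v3v2 (sign -1) contributes -[[[v1, v4], v3], v2]


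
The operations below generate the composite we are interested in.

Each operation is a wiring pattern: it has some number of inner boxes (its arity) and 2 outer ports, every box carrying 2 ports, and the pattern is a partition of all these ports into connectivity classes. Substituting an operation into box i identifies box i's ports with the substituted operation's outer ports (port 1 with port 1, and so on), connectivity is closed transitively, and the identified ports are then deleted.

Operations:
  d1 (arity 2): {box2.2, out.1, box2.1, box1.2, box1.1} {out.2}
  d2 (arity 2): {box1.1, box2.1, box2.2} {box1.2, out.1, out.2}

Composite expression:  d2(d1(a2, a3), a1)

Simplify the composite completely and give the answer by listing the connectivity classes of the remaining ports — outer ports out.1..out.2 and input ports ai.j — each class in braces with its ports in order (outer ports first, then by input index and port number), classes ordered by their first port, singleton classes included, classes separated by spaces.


Reachability decides: close wires over d2-identified ports.
through d1, on inputs (a2, a3): {out.1, a2.1, a2.2, a3.1, a3.2} {out.2} (out.j = stage outer ports)
through d2, on inputs (a2, a3, a1): {out.1, out.2} {a1.1, a1.2, a2.1, a2.2, a3.1, a3.2} (out.j = stage outer ports)

{out.1, out.2} {a1.1, a1.2, a2.1, a2.2, a3.1, a3.2}


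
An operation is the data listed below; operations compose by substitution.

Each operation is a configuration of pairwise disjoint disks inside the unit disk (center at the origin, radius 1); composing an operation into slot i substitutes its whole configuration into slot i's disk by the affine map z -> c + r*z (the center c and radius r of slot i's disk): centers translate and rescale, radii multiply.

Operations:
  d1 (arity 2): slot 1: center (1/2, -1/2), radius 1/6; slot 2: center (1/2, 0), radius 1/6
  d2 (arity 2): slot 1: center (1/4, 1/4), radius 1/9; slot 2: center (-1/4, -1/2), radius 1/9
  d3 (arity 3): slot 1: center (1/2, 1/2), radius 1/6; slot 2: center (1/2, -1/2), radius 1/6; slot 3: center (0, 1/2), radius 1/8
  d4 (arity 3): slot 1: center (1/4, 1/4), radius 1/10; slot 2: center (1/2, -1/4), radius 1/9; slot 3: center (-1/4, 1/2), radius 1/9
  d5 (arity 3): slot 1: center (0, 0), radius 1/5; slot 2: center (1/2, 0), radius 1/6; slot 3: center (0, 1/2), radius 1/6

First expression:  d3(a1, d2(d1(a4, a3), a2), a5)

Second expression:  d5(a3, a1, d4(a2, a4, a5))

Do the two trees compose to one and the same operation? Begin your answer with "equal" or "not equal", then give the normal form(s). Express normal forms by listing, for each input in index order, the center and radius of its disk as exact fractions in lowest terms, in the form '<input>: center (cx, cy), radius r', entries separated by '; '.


not equal; first: a1: center (1/2, 1/2), radius 1/6; a2: center (11/24, -7/12), radius 1/54; a3: center (119/216, -11/24), radius 1/324; a4: center (119/216, -101/216), radius 1/324; a5: center (0, 1/2), radius 1/8; second: a1: center (1/2, 0), radius 1/6; a2: center (1/24, 13/24), radius 1/60; a3: center (0, 0), radius 1/5; a4: center (1/12, 11/24), radius 1/54; a5: center (-1/24, 7/12), radius 1/54

The first composite normalizes to a1: center (1/2, 1/2), radius 1/6; a2: center (11/24, -7/12), radius 1/54; a3: center (119/216, -11/24), radius 1/324; a4: center (119/216, -101/216), radius 1/324; a5: center (0, 1/2), radius 1/8
The second composite normalizes to a1: center (1/2, 0), radius 1/6; a2: center (1/24, 13/24), radius 1/60; a3: center (0, 0), radius 1/5; a4: center (1/12, 11/24), radius 1/54; a5: center (-1/24, 7/12), radius 1/54
No match — not equal.


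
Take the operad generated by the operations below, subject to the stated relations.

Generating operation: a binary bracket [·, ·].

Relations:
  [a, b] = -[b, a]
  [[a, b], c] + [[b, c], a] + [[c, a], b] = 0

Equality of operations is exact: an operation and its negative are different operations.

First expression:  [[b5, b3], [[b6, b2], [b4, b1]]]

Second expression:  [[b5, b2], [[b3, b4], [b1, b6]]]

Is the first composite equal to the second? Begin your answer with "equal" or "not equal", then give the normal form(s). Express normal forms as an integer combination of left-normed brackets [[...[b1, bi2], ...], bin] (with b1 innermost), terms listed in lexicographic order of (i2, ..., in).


not equal; first: -[[[[[b1, b4], b2], b6], b3], b5] + [[[[[b1, b4], b2], b6], b5], b3] + [[[[[b1, b4], b6], b2], b3], b5] - [[[[[b1, b4], b6], b2], b5], b3]; second: -[[[[[b1, b6], b3], b4], b2], b5] + [[[[[b1, b6], b3], b4], b5], b2] + [[[[[b1, b6], b4], b3], b2], b5] - [[[[[b1, b6], b4], b3], b5], b2]

Reducing the first expression gives -[[[[[b1, b4], b2], b6], b3], b5] + [[[[[b1, b4], b2], b6], b5], b3] + [[[[[b1, b4], b6], b2], b3], b5] - [[[[[b1, b4], b6], b2], b5], b3]
Reducing the second expression gives -[[[[[b1, b6], b3], b4], b2], b5] + [[[[[b1, b6], b3], b4], b5], b2] + [[[[[b1, b6], b4], b3], b2], b5] - [[[[[b1, b6], b4], b3], b5], b2]
No match — not equal.


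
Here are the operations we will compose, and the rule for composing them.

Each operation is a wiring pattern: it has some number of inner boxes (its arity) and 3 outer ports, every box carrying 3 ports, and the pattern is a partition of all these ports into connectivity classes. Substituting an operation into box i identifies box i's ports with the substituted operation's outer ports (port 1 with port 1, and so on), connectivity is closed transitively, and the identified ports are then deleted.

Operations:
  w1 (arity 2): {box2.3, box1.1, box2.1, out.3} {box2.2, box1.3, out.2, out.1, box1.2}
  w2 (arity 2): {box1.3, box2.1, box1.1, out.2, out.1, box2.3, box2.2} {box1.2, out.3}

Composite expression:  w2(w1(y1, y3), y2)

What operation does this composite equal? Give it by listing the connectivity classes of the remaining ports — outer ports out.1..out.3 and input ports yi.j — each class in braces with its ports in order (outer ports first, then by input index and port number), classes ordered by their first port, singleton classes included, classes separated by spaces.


After gluing at w2, chains via deleted ports link the y-ports.
stage w1: inputs (y1, y3), connectivity {out.1, out.2, y1.2, y1.3, y3.2} {out.3, y1.1, y3.1, y3.3}, out.j its boundary
stage w2: inputs (y1, y3, y2), connectivity {out.1, out.2, out.3, y1.1, y1.2, y1.3, y2.1, y2.2, y2.3, y3.1, y3.2, y3.3}, out.j its boundary

{out.1, out.2, out.3, y1.1, y1.2, y1.3, y2.1, y2.2, y2.3, y3.1, y3.2, y3.3}


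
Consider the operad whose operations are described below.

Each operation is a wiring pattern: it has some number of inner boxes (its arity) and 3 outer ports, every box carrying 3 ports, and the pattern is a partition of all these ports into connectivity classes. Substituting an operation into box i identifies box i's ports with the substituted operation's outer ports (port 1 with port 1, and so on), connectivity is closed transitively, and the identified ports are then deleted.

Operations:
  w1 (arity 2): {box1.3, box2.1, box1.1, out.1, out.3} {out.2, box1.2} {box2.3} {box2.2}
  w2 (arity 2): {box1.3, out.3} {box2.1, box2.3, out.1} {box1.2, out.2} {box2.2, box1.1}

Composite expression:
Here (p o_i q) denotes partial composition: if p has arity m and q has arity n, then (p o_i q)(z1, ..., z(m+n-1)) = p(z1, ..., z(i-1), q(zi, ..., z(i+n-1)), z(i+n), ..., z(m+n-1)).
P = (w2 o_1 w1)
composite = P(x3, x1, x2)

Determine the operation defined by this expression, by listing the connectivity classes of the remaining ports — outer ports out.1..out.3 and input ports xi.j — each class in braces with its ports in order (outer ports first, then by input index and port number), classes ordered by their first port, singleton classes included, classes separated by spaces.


{out.1, x2.1, x2.3} {out.2, x3.2} {out.3, x1.1, x2.2, x3.1, x3.3} {x1.2} {x1.3}


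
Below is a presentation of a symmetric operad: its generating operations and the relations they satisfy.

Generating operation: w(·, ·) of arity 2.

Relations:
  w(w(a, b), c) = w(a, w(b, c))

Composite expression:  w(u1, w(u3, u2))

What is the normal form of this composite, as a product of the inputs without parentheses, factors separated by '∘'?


Every regrouping of w is equal, so read the u-inputs in written order.
w(u3, u2) flattens to u3 ∘ u2
w(u1, w(u3, u2)) flattens to u1 ∘ u3 ∘ u2

u1 ∘ u3 ∘ u2


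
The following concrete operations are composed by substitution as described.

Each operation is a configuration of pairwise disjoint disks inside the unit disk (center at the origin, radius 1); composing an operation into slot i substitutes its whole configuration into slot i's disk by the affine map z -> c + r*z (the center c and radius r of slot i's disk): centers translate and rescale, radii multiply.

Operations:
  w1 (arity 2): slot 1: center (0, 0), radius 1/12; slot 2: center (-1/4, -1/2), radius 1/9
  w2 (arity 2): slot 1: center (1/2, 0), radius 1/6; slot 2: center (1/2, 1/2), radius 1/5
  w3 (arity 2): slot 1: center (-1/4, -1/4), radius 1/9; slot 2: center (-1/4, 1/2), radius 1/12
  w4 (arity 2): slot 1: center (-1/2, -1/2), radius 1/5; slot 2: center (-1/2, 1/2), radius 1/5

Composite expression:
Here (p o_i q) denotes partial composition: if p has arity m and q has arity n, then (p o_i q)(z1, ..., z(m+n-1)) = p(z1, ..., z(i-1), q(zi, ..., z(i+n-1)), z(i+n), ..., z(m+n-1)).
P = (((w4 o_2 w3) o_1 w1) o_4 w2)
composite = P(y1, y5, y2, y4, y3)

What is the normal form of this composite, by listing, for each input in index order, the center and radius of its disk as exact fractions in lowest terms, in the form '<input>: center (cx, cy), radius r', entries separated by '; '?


y1: center (-1/2, -1/2), radius 1/60; y2: center (-11/20, 9/20), radius 1/45; y3: center (-13/24, 73/120), radius 1/300; y4: center (-13/24, 3/5), radius 1/360; y5: center (-11/20, -3/5), radius 1/45

Follow each y-input down from w4: c' goes to c + r*c', radius to r*r'.
y1: after 2 affine steps, its disk has center (-1/2, -1/2), radius 1/60
y5: after 2 affine steps, its disk has center (-11/20, -3/5), radius 1/45
y2: after 2 affine steps, its disk has center (-11/20, 9/20), radius 1/45
y4: after 3 affine steps, its disk has center (-13/24, 3/5), radius 1/360
y3: after 3 affine steps, its disk has center (-13/24, 73/120), radius 1/300


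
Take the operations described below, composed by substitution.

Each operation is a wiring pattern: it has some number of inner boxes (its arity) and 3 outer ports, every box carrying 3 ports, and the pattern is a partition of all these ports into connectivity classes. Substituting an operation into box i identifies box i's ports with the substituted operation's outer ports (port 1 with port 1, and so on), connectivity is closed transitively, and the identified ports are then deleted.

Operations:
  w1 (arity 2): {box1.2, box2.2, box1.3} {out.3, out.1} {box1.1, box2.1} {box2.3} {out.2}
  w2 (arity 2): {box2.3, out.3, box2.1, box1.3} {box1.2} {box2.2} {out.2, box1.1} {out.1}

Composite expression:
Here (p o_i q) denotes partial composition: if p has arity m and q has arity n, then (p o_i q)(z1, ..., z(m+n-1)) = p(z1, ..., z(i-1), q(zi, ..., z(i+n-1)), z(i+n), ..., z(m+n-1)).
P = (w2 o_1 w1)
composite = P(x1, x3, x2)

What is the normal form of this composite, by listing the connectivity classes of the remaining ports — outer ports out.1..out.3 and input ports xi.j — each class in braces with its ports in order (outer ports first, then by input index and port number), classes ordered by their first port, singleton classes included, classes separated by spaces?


{out.1} {out.2, out.3, x2.1, x2.3} {x1.1, x3.1} {x1.2, x1.3, x3.2} {x2.2} {x3.3}

Reachability decides: close wires over w2-identified ports.
the subtree at w1 composes to {out.1, out.3} {out.2} {x1.1, x3.1} {x1.2, x1.3, x3.2} {x3.3} on (x1, x3); out.j = own outer ports
the subtree at w2 composes to {out.1} {out.2, out.3, x2.1, x2.3} {x1.1, x3.1} {x1.2, x1.3, x3.2} {x2.2} {x3.3} on (x1, x3, x2); out.j = own outer ports


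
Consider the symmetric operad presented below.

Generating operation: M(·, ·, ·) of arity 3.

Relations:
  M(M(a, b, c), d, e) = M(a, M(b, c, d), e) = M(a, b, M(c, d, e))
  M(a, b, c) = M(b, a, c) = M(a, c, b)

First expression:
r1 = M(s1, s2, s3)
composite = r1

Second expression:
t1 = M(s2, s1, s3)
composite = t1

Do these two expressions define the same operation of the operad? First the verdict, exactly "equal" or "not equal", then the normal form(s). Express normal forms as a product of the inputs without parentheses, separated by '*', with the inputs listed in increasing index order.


The first expression reduces to s1 * s2 * s3
The second expression reduces to s1 * s2 * s3
Both agree, so they are equal.

equal; the common form is s1 * s2 * s3


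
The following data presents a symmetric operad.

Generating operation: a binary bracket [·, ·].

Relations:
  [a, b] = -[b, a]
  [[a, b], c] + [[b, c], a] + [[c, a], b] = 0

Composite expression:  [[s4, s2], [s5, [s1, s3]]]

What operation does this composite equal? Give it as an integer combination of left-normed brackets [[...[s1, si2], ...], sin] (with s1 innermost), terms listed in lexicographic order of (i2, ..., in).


-[[[[s1, s3], s5], s2], s4] + [[[[s1, s3], s5], s4], s2]

Skip Jacobi rewriting: expand, keep s1-initial words, read off terms.
Composite bracket: [[s4, s2], [s5, [s1, s3]]]
The bracket unfolds into 16 signed words via [a, b] = ab - ba (2^4 = 16).
The s1-initial words carry the normal form:
  s1s3s5s2s4 (sign -1) contributes -[[[[s1, s3], s5], s2], s4]
  s1s3s5s4s2 (sign +1) contributes +[[[[s1, s3], s5], s4], s2]


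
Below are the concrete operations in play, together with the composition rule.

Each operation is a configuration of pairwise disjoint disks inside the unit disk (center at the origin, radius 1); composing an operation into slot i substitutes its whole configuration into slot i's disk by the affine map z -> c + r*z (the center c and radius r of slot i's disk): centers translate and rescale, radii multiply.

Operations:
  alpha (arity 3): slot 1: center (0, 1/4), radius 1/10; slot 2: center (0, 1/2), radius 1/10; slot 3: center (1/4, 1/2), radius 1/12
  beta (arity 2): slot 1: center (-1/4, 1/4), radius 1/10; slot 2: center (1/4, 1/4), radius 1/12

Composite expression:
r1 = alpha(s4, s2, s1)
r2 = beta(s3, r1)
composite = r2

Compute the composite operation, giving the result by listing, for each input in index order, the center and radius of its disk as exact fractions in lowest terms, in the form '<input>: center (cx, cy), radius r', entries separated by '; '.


s1: center (13/48, 7/24), radius 1/144; s2: center (1/4, 7/24), radius 1/120; s3: center (-1/4, 1/4), radius 1/10; s4: center (1/4, 13/48), radius 1/120

Nesting under beta composes maps z -> c + r*z down each s-path.
s3 passes through 1 substitution, ending at center (-1/4, 1/4), radius 1/10
s4 passes through 2 substitutions, ending at center (1/4, 13/48), radius 1/120
s2 passes through 2 substitutions, ending at center (1/4, 7/24), radius 1/120
s1 passes through 2 substitutions, ending at center (13/48, 7/24), radius 1/144


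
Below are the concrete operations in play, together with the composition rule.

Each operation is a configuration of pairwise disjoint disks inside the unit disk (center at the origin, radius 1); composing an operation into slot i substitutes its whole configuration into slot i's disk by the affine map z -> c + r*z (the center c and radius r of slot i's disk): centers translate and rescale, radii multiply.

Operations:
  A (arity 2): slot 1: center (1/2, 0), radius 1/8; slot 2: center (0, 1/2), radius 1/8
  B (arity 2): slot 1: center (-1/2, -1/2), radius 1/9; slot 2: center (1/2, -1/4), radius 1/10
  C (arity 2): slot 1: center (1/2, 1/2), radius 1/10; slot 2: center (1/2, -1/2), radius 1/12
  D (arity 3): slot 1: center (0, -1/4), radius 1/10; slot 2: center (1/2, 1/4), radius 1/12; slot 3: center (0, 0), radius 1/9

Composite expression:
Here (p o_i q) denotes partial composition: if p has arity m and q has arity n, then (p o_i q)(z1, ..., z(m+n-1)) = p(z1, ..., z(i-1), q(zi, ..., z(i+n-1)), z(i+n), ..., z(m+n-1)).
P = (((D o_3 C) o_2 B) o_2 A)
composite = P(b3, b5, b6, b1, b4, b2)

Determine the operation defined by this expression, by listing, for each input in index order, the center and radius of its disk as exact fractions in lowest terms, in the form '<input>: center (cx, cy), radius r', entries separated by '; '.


Affine substitution under D: radii multiply and b-centers shift.
tracing b3 down its 1-map path: center (0, -1/4), radius 1/10
tracing b5 down its 3-map path: center (25/54, 5/24), radius 1/864
tracing b6 down its 3-map path: center (11/24, 23/108), radius 1/864
tracing b1 down its 2-map path: center (13/24, 11/48), radius 1/120
tracing b4 down its 2-map path: center (1/18, 1/18), radius 1/90
tracing b2 down its 2-map path: center (1/18, -1/18), radius 1/108

b1: center (13/24, 11/48), radius 1/120; b2: center (1/18, -1/18), radius 1/108; b3: center (0, -1/4), radius 1/10; b4: center (1/18, 1/18), radius 1/90; b5: center (25/54, 5/24), radius 1/864; b6: center (11/24, 23/108), radius 1/864
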